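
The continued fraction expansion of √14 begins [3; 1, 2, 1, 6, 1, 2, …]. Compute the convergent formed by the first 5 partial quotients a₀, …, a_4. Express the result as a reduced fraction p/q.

Build up convergents one term at a time:
a_0 = 3: 3/1
a_1 = 1: 4/1
a_2 = 2: 11/3
a_3 = 1: 15/4
a_4 = 6: 101/27

101/27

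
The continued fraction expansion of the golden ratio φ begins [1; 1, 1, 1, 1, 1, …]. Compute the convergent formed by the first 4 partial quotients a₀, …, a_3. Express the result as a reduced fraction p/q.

5/3

a_0 = 1: 1/1
a_1 = 1: 2/1
a_2 = 1: 3/2
a_3 = 1: 5/3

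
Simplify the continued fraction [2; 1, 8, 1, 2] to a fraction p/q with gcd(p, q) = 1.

84/29

Build up convergents one term at a time:
a_0 = 2: 2/1
a_1 = 1: 3/1
a_2 = 8: 26/9
a_3 = 1: 29/10
a_4 = 2: 84/29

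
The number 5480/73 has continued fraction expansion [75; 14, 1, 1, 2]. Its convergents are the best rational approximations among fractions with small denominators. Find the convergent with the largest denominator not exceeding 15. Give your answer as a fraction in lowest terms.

1126/15

a_0 = 75: 75/1  (≤ bound)
a_1 = 14: 1051/14  (≤ bound)
a_2 = 1: 1126/15  (≤ bound)
a_3 = 1: 2177/29  (> 15, stop)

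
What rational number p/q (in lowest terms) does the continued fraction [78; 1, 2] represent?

Use the convergent recurrence hₖ = aₖ·hₖ₋₁ + hₖ₋₂ (and likewise for the denominators kₖ):
a_0 = 78: 78/1
a_1 = 1: 79/1
a_2 = 2: 236/3

236/3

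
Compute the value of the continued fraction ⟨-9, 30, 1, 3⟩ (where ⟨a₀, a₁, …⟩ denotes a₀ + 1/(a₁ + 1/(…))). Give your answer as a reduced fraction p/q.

Build up convergents one term at a time:
a_0 = -9: -9/1
a_1 = 30: -269/30
a_2 = 1: -278/31
a_3 = 3: -1103/123

-1103/123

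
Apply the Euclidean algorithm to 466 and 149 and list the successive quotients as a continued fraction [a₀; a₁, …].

[3; 7, 1, 5, 3]

466 ÷ 149 → quotient 3, remainder 19
149 ÷ 19 → quotient 7, remainder 16
19 ÷ 16 → quotient 1, remainder 3
16 ÷ 3 → quotient 5, remainder 1
3 ÷ 1 → quotient 3, remainder 0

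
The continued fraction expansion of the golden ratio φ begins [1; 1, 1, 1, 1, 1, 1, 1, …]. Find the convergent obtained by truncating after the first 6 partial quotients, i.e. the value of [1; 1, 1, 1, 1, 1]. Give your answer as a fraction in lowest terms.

Build up convergents one term at a time:
a_0 = 1: 1/1
a_1 = 1: 2/1
a_2 = 1: 3/2
a_3 = 1: 5/3
a_4 = 1: 8/5
a_5 = 1: 13/8

13/8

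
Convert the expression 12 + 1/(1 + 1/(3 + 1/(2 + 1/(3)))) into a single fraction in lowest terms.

a_0 = 12: 12/1
a_1 = 1: 13/1
a_2 = 3: 51/4
a_3 = 2: 115/9
a_4 = 3: 396/31

396/31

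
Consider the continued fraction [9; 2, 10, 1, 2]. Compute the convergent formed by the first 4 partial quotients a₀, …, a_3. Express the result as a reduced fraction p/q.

218/23

a_0 = 9: 9/1
a_1 = 2: 19/2
a_2 = 10: 199/21
a_3 = 1: 218/23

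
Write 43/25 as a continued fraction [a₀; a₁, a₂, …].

[1; 1, 2, 1, 1, 3]

⌊43/25⌋ = 1, remainder 18
⌊25/18⌋ = 1, remainder 7
⌊18/7⌋ = 2, remainder 4
⌊7/4⌋ = 1, remainder 3
⌊4/3⌋ = 1, remainder 1
⌊3/1⌋ = 3, remainder 0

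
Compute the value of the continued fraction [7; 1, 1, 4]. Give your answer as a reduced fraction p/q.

a_0 = 7: 7/1
a_1 = 1: 8/1
a_2 = 1: 15/2
a_3 = 4: 68/9

68/9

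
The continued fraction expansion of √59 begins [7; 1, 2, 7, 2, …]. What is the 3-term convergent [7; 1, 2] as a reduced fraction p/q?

Start with 2.
1 + 1/(2/1) = 1 + 1/2 = 3/2
7 + 1/(3/2) = 7 + 2/3 = 23/3

23/3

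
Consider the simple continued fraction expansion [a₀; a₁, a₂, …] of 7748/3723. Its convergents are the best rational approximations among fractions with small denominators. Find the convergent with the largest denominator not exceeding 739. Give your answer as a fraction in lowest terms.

List convergents until the denominator exceeds the bound:
a_0 = 2: 2/1  (≤ bound)
a_1 = 12: 25/12  (≤ bound)
a_2 = 3: 77/37  (≤ bound)
a_3 = 19: 1488/715  (≤ bound)
a_4 = 1: 1565/752  (> 739, stop)

1488/715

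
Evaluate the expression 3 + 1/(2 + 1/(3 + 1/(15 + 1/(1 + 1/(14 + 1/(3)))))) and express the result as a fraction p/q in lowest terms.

Start with 3.
14 + 1/(3/1) = 14 + 1/3 = 43/3
1 + 1/(43/3) = 1 + 3/43 = 46/43
15 + 1/(46/43) = 15 + 43/46 = 733/46
3 + 1/(733/46) = 3 + 46/733 = 2245/733
2 + 1/(2245/733) = 2 + 733/2245 = 5223/2245
3 + 1/(5223/2245) = 3 + 2245/5223 = 17914/5223

17914/5223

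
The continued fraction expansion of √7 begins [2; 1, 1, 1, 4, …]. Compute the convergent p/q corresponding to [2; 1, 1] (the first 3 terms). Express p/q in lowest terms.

5/2

a_0 = 2: 2/1
a_1 = 1: 3/1
a_2 = 1: 5/2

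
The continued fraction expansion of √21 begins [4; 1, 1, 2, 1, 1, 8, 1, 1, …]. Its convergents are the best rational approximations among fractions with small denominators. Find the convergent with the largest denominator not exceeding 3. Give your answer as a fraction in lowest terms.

List convergents until the denominator exceeds the bound:
a_0 = 4: 4/1  (≤ bound)
a_1 = 1: 5/1  (≤ bound)
a_2 = 1: 9/2  (≤ bound)
a_3 = 2: 23/5  (> 3, stop)

9/2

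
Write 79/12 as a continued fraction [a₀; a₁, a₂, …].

79 = 6·12 + 7, so a_0 = 6
12 = 1·7 + 5, so a_1 = 1
7 = 1·5 + 2, so a_2 = 1
5 = 2·2 + 1, so a_3 = 2
2 = 2·1 + 0, so a_4 = 2

[6; 1, 1, 2, 2]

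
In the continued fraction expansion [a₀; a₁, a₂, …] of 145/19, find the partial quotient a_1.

1

Apply division with remainder until the remainder is 0:
⌊145/19⌋ = 7, remainder 12
⌊19/12⌋ = 1, remainder 7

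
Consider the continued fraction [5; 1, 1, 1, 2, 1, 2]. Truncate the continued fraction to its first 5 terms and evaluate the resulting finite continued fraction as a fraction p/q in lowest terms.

Work from the innermost term outward:
Start with 2.
1 + 1/(2/1) = 1 + 1/2 = 3/2
1 + 1/(3/2) = 1 + 2/3 = 5/3
1 + 1/(5/3) = 1 + 3/5 = 8/5
5 + 1/(8/5) = 5 + 5/8 = 45/8

45/8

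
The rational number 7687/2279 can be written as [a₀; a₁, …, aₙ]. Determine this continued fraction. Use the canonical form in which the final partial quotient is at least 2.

[3; 2, 1, 2, 7, 3, 12]

⌊7687/2279⌋ = 3, remainder 850
⌊2279/850⌋ = 2, remainder 579
⌊850/579⌋ = 1, remainder 271
⌊579/271⌋ = 2, remainder 37
⌊271/37⌋ = 7, remainder 12
⌊37/12⌋ = 3, remainder 1
⌊12/1⌋ = 12, remainder 0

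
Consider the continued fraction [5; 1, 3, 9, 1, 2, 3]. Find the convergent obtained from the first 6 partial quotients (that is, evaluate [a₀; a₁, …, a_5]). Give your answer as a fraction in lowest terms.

Start with 2.
1 + 1/(2/1) = 1 + 1/2 = 3/2
9 + 1/(3/2) = 9 + 2/3 = 29/3
3 + 1/(29/3) = 3 + 3/29 = 90/29
1 + 1/(90/29) = 1 + 29/90 = 119/90
5 + 1/(119/90) = 5 + 90/119 = 685/119

685/119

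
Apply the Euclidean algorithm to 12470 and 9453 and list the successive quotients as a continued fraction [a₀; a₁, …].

12470 = 1·9453 + 3017, so a_0 = 1
9453 = 3·3017 + 402, so a_1 = 3
3017 = 7·402 + 203, so a_2 = 7
402 = 1·203 + 199, so a_3 = 1
203 = 1·199 + 4, so a_4 = 1
199 = 49·4 + 3, so a_5 = 49
4 = 1·3 + 1, so a_6 = 1
3 = 3·1 + 0, so a_7 = 3

[1; 3, 7, 1, 1, 49, 1, 3]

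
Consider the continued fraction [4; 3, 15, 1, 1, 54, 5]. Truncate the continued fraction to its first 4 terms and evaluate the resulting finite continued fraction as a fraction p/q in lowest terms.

Start with 1.
15 + 1/(1/1) = 15 + 1/1 = 16/1
3 + 1/(16/1) = 3 + 1/16 = 49/16
4 + 1/(49/16) = 4 + 16/49 = 212/49

212/49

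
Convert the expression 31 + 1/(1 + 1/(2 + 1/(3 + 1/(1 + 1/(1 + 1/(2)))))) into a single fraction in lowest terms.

1870/59

Start with 2.
1 + 1/(2/1) = 1 + 1/2 = 3/2
1 + 1/(3/2) = 1 + 2/3 = 5/3
3 + 1/(5/3) = 3 + 3/5 = 18/5
2 + 1/(18/5) = 2 + 5/18 = 41/18
1 + 1/(41/18) = 1 + 18/41 = 59/41
31 + 1/(59/41) = 31 + 41/59 = 1870/59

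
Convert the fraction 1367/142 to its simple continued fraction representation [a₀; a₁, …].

Repeatedly divide and take the remainder:
⌊1367/142⌋ = 9, remainder 89
⌊142/89⌋ = 1, remainder 53
⌊89/53⌋ = 1, remainder 36
⌊53/36⌋ = 1, remainder 17
⌊36/17⌋ = 2, remainder 2
⌊17/2⌋ = 8, remainder 1
⌊2/1⌋ = 2, remainder 0

[9; 1, 1, 1, 2, 8, 2]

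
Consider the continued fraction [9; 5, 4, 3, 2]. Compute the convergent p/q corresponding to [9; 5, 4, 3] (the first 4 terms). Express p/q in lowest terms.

625/68

a_0 = 9: 9/1
a_1 = 5: 46/5
a_2 = 4: 193/21
a_3 = 3: 625/68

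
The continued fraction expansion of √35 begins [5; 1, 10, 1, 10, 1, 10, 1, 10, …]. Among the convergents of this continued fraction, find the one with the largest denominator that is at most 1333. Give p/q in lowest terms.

846/143

List convergents until the denominator exceeds the bound:
a_0 = 5: 5/1  (≤ bound)
a_1 = 1: 6/1  (≤ bound)
a_2 = 10: 65/11  (≤ bound)
a_3 = 1: 71/12  (≤ bound)
a_4 = 10: 775/131  (≤ bound)
a_5 = 1: 846/143  (≤ bound)
a_6 = 10: 9235/1561  (> 1333, stop)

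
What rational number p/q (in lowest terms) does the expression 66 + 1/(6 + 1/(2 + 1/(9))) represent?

8137/123

Start with 9.
2 + 1/(9/1) = 2 + 1/9 = 19/9
6 + 1/(19/9) = 6 + 9/19 = 123/19
66 + 1/(123/19) = 66 + 19/123 = 8137/123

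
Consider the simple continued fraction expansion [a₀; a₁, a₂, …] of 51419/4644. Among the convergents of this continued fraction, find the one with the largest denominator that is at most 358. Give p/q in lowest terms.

3377/305

List convergents until the denominator exceeds the bound:
a_0 = 11: 11/1  (≤ bound)
a_1 = 13: 144/13  (≤ bound)
a_2 = 1: 155/14  (≤ bound)
a_3 = 6: 1074/97  (≤ bound)
a_4 = 3: 3377/305  (≤ bound)
a_5 = 1: 4451/402  (> 358, stop)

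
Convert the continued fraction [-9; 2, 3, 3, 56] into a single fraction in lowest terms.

Build up convergents one term at a time:
a_0 = -9: -9/1
a_1 = 2: -17/2
a_2 = 3: -60/7
a_3 = 3: -197/23
a_4 = 56: -11092/1295

-11092/1295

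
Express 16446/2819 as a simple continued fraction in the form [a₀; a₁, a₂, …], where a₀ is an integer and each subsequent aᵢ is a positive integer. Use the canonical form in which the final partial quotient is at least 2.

[5; 1, 5, 42, 1, 1, 5]

⌊16446/2819⌋ = 5, remainder 2351
⌊2819/2351⌋ = 1, remainder 468
⌊2351/468⌋ = 5, remainder 11
⌊468/11⌋ = 42, remainder 6
⌊11/6⌋ = 1, remainder 5
⌊6/5⌋ = 1, remainder 1
⌊5/1⌋ = 5, remainder 0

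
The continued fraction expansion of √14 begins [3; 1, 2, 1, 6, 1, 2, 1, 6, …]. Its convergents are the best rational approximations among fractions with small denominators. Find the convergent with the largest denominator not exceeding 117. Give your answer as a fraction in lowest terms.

List convergents until the denominator exceeds the bound:
a_0 = 3: 3/1  (≤ bound)
a_1 = 1: 4/1  (≤ bound)
a_2 = 2: 11/3  (≤ bound)
a_3 = 1: 15/4  (≤ bound)
a_4 = 6: 101/27  (≤ bound)
a_5 = 1: 116/31  (≤ bound)
a_6 = 2: 333/89  (≤ bound)
a_7 = 1: 449/120  (> 117, stop)

333/89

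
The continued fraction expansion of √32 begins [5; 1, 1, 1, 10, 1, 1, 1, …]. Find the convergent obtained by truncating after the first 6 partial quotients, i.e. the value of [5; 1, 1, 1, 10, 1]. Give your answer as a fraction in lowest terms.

198/35

a_0 = 5: 5/1
a_1 = 1: 6/1
a_2 = 1: 11/2
a_3 = 1: 17/3
a_4 = 10: 181/32
a_5 = 1: 198/35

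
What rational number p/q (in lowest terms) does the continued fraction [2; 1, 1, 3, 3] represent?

Starting at the tail and folding back:
Start with 3.
3 + 1/(3/1) = 3 + 1/3 = 10/3
1 + 1/(10/3) = 1 + 3/10 = 13/10
1 + 1/(13/10) = 1 + 10/13 = 23/13
2 + 1/(23/13) = 2 + 13/23 = 59/23

59/23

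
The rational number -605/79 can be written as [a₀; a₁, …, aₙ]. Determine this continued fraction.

[-8; 2, 1, 12, 2]

Repeatedly divide and take the remainder:
-605 ÷ 79 → quotient -8, remainder 27
79 ÷ 27 → quotient 2, remainder 25
27 ÷ 25 → quotient 1, remainder 2
25 ÷ 2 → quotient 12, remainder 1
2 ÷ 1 → quotient 2, remainder 0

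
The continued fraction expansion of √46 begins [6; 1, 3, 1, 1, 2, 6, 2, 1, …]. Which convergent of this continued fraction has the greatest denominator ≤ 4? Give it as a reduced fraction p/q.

a_0 = 6: 6/1  (≤ bound)
a_1 = 1: 7/1  (≤ bound)
a_2 = 3: 27/4  (≤ bound)
a_3 = 1: 34/5  (> 4, stop)

27/4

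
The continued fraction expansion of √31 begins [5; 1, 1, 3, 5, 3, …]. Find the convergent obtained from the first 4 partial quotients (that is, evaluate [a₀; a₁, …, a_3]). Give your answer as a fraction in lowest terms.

39/7

a_0 = 5: 5/1
a_1 = 1: 6/1
a_2 = 1: 11/2
a_3 = 3: 39/7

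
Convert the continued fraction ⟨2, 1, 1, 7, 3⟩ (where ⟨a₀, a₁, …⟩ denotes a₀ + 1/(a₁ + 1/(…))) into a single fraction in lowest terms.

Work from the innermost term outward:
Start with 3.
7 + 1/(3/1) = 7 + 1/3 = 22/3
1 + 1/(22/3) = 1 + 3/22 = 25/22
1 + 1/(25/22) = 1 + 22/25 = 47/25
2 + 1/(47/25) = 2 + 25/47 = 119/47

119/47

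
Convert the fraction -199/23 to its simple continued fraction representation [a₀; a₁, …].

Apply division with remainder until the remainder is 0:
⌊-199/23⌋ = -9, remainder 8
⌊23/8⌋ = 2, remainder 7
⌊8/7⌋ = 1, remainder 1
⌊7/1⌋ = 7, remainder 0

[-9; 2, 1, 7]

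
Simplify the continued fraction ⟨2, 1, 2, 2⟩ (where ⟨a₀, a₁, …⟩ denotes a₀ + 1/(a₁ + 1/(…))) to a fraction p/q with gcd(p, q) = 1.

Build up convergents one term at a time:
a_0 = 2: 2/1
a_1 = 1: 3/1
a_2 = 2: 8/3
a_3 = 2: 19/7

19/7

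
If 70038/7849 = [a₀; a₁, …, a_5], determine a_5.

Repeatedly divide and take the remainder:
⌊70038/7849⌋ = 8, remainder 7246
⌊7849/7246⌋ = 1, remainder 603
⌊7246/603⌋ = 12, remainder 10
⌊603/10⌋ = 60, remainder 3
⌊10/3⌋ = 3, remainder 1
⌊3/1⌋ = 3, remainder 0

3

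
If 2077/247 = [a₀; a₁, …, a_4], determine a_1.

2

2077 ÷ 247 → quotient 8, remainder 101
247 ÷ 101 → quotient 2, remainder 45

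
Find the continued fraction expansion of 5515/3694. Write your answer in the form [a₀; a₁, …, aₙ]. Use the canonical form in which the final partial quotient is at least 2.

[1; 2, 35, 52]

Repeatedly divide and take the remainder:
5515 = 1·3694 + 1821, so a_0 = 1
3694 = 2·1821 + 52, so a_1 = 2
1821 = 35·52 + 1, so a_2 = 35
52 = 52·1 + 0, so a_3 = 52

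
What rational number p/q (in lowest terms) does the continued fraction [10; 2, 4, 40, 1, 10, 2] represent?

88937/8515

a_0 = 10: 10/1
a_1 = 2: 21/2
a_2 = 4: 94/9
a_3 = 40: 3781/362
a_4 = 1: 3875/371
a_5 = 10: 42531/4072
a_6 = 2: 88937/8515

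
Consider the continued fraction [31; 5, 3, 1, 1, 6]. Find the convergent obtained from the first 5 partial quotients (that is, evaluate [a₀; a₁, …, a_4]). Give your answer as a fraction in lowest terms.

a_0 = 31: 31/1
a_1 = 5: 156/5
a_2 = 3: 499/16
a_3 = 1: 655/21
a_4 = 1: 1154/37

1154/37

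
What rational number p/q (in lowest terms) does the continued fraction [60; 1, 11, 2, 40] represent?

61651/1012

a_0 = 60: 60/1
a_1 = 1: 61/1
a_2 = 11: 731/12
a_3 = 2: 1523/25
a_4 = 40: 61651/1012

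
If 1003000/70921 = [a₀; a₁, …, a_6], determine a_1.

1003000 = 14·70921 + 10106, so a_0 = 14
70921 = 7·10106 + 179, so a_1 = 7

7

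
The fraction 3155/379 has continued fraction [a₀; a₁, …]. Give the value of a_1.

⌊3155/379⌋ = 8, remainder 123
⌊379/123⌋ = 3, remainder 10

3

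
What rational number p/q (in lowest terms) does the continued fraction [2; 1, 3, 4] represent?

Start with 4.
3 + 1/(4/1) = 3 + 1/4 = 13/4
1 + 1/(13/4) = 1 + 4/13 = 17/13
2 + 1/(17/13) = 2 + 13/17 = 47/17

47/17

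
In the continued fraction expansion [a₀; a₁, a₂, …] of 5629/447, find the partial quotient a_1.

5629 ÷ 447 → quotient 12, remainder 265
447 ÷ 265 → quotient 1, remainder 182

1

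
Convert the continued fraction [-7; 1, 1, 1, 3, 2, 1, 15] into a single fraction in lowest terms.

Collapse the nested fraction from the inside out:
Start with 15.
1 + 1/(15/1) = 1 + 1/15 = 16/15
2 + 1/(16/15) = 2 + 15/16 = 47/16
3 + 1/(47/16) = 3 + 16/47 = 157/47
1 + 1/(157/47) = 1 + 47/157 = 204/157
1 + 1/(204/157) = 1 + 157/204 = 361/204
1 + 1/(361/204) = 1 + 204/361 = 565/361
-7 + 1/(565/361) = -7 + 361/565 = -3594/565

-3594/565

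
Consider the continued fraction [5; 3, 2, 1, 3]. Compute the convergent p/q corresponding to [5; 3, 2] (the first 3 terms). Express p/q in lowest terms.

37/7

Collapse the nested fraction from the inside out:
Start with 2.
3 + 1/(2/1) = 3 + 1/2 = 7/2
5 + 1/(7/2) = 5 + 2/7 = 37/7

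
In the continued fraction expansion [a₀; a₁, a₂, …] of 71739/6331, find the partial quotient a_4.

2

Run the Euclidean algorithm, recording each quotient:
⌊71739/6331⌋ = 11, remainder 2098
⌊6331/2098⌋ = 3, remainder 37
⌊2098/37⌋ = 56, remainder 26
⌊37/26⌋ = 1, remainder 11
⌊26/11⌋ = 2, remainder 4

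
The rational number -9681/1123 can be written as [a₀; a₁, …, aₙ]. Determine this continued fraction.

[-9; 2, 1, 1, 1, 2, 1, 38]

Run the Euclidean algorithm, recording each quotient:
⌊-9681/1123⌋ = -9, remainder 426
⌊1123/426⌋ = 2, remainder 271
⌊426/271⌋ = 1, remainder 155
⌊271/155⌋ = 1, remainder 116
⌊155/116⌋ = 1, remainder 39
⌊116/39⌋ = 2, remainder 38
⌊39/38⌋ = 1, remainder 1
⌊38/1⌋ = 38, remainder 0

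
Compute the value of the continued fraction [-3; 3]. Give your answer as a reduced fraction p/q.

-8/3

a_0 = -3: -3/1
a_1 = 3: -8/3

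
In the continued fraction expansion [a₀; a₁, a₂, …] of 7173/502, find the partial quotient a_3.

7173 ÷ 502 → quotient 14, remainder 145
502 ÷ 145 → quotient 3, remainder 67
145 ÷ 67 → quotient 2, remainder 11
67 ÷ 11 → quotient 6, remainder 1

6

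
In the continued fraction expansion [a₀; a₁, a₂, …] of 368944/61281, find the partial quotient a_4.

368944 = 6·61281 + 1258, so a_0 = 6
61281 = 48·1258 + 897, so a_1 = 48
1258 = 1·897 + 361, so a_2 = 1
897 = 2·361 + 175, so a_3 = 2
361 = 2·175 + 11, so a_4 = 2

2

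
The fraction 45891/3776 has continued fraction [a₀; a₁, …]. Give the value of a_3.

1

Repeatedly divide and take the remainder:
45891 ÷ 3776 → quotient 12, remainder 579
3776 ÷ 579 → quotient 6, remainder 302
579 ÷ 302 → quotient 1, remainder 277
302 ÷ 277 → quotient 1, remainder 25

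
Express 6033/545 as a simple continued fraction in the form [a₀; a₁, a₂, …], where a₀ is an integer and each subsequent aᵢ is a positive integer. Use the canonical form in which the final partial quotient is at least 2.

[11; 14, 2, 1, 12]

6033 = 11·545 + 38, so a_0 = 11
545 = 14·38 + 13, so a_1 = 14
38 = 2·13 + 12, so a_2 = 2
13 = 1·12 + 1, so a_3 = 1
12 = 12·1 + 0, so a_4 = 12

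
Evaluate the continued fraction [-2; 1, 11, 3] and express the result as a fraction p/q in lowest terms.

a_0 = -2: -2/1
a_1 = 1: -1/1
a_2 = 11: -13/12
a_3 = 3: -40/37

-40/37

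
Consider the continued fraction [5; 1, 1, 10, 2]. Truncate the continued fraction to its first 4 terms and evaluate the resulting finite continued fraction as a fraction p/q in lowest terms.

a_0 = 5: 5/1
a_1 = 1: 6/1
a_2 = 1: 11/2
a_3 = 10: 116/21

116/21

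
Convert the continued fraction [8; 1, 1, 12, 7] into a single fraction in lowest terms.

Start with 7.
12 + 1/(7/1) = 12 + 1/7 = 85/7
1 + 1/(85/7) = 1 + 7/85 = 92/85
1 + 1/(92/85) = 1 + 85/92 = 177/92
8 + 1/(177/92) = 8 + 92/177 = 1508/177

1508/177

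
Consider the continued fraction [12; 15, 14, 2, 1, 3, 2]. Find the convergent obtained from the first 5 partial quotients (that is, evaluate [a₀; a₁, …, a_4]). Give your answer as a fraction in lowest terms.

a_0 = 12: 12/1
a_1 = 15: 181/15
a_2 = 14: 2546/211
a_3 = 2: 5273/437
a_4 = 1: 7819/648

7819/648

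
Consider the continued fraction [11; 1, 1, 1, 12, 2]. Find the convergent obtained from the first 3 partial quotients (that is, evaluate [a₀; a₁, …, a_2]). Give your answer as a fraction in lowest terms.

23/2

a_0 = 11: 11/1
a_1 = 1: 12/1
a_2 = 1: 23/2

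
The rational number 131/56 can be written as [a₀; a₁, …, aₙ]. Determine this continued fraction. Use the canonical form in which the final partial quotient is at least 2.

Run the Euclidean algorithm, recording each quotient:
⌊131/56⌋ = 2, remainder 19
⌊56/19⌋ = 2, remainder 18
⌊19/18⌋ = 1, remainder 1
⌊18/1⌋ = 18, remainder 0

[2; 2, 1, 18]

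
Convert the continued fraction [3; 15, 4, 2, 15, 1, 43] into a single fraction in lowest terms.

303488/98995

Compute successive convergents:
a_0 = 3: 3/1
a_1 = 15: 46/15
a_2 = 4: 187/61
a_3 = 2: 420/137
a_4 = 15: 6487/2116
a_5 = 1: 6907/2253
a_6 = 43: 303488/98995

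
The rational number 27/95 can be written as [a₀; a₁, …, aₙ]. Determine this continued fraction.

Apply division with remainder until the remainder is 0:
⌊27/95⌋ = 0, remainder 27
⌊95/27⌋ = 3, remainder 14
⌊27/14⌋ = 1, remainder 13
⌊14/13⌋ = 1, remainder 1
⌊13/1⌋ = 13, remainder 0

[0; 3, 1, 1, 13]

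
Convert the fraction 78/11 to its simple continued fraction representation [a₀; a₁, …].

78 = 7·11 + 1, so a_0 = 7
11 = 11·1 + 0, so a_1 = 11

[7; 11]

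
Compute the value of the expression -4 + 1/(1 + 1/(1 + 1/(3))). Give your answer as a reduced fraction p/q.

-24/7

Build up convergents one term at a time:
a_0 = -4: -4/1
a_1 = 1: -3/1
a_2 = 1: -7/2
a_3 = 3: -24/7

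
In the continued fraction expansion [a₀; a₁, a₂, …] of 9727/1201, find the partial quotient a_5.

9727 ÷ 1201 → quotient 8, remainder 119
1201 ÷ 119 → quotient 10, remainder 11
119 ÷ 11 → quotient 10, remainder 9
11 ÷ 9 → quotient 1, remainder 2
9 ÷ 2 → quotient 4, remainder 1
2 ÷ 1 → quotient 2, remainder 0

2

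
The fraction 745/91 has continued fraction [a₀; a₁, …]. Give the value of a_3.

1

745 ÷ 91 → quotient 8, remainder 17
91 ÷ 17 → quotient 5, remainder 6
17 ÷ 6 → quotient 2, remainder 5
6 ÷ 5 → quotient 1, remainder 1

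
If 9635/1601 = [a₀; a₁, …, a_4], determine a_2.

9635 ÷ 1601 → quotient 6, remainder 29
1601 ÷ 29 → quotient 55, remainder 6
29 ÷ 6 → quotient 4, remainder 5

4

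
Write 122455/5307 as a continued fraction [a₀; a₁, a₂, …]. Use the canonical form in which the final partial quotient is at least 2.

[23; 13, 2, 7, 1, 2, 2, 3]

Repeatedly divide and take the remainder:
122455 = 23·5307 + 394, so a_0 = 23
5307 = 13·394 + 185, so a_1 = 13
394 = 2·185 + 24, so a_2 = 2
185 = 7·24 + 17, so a_3 = 7
24 = 1·17 + 7, so a_4 = 1
17 = 2·7 + 3, so a_5 = 2
7 = 2·3 + 1, so a_6 = 2
3 = 3·1 + 0, so a_7 = 3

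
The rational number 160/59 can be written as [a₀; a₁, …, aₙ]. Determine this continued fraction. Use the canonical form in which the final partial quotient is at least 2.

[2; 1, 2, 2, 8]

Run the Euclidean algorithm, recording each quotient:
160 ÷ 59 → quotient 2, remainder 42
59 ÷ 42 → quotient 1, remainder 17
42 ÷ 17 → quotient 2, remainder 8
17 ÷ 8 → quotient 2, remainder 1
8 ÷ 1 → quotient 8, remainder 0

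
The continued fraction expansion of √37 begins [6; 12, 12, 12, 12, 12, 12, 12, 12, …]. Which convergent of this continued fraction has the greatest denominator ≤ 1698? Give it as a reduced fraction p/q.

882/145

a_0 = 6: 6/1  (≤ bound)
a_1 = 12: 73/12  (≤ bound)
a_2 = 12: 882/145  (≤ bound)
a_3 = 12: 10657/1752  (> 1698, stop)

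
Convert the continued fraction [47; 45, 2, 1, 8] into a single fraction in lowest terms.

a_0 = 47: 47/1
a_1 = 45: 2116/45
a_2 = 2: 4279/91
a_3 = 1: 6395/136
a_4 = 8: 55439/1179

55439/1179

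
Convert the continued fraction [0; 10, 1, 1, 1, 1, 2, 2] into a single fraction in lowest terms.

a_0 = 0: 0/1
a_1 = 10: 1/10
a_2 = 1: 1/11
a_3 = 1: 2/21
a_4 = 1: 3/32
a_5 = 1: 5/53
a_6 = 2: 13/138
a_7 = 2: 31/329

31/329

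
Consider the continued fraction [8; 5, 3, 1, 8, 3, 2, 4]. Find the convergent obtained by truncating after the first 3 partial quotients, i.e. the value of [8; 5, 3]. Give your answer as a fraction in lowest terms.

131/16

Starting at the tail and folding back:
Start with 3.
5 + 1/(3/1) = 5 + 1/3 = 16/3
8 + 1/(16/3) = 8 + 3/16 = 131/16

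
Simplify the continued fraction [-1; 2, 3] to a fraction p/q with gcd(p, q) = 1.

-4/7

Start with 3.
2 + 1/(3/1) = 2 + 1/3 = 7/3
-1 + 1/(7/3) = -1 + 3/7 = -4/7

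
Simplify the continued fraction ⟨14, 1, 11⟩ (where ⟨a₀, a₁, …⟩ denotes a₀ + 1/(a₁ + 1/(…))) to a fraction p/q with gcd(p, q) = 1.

179/12

Starting at the tail and folding back:
Start with 11.
1 + 1/(11/1) = 1 + 1/11 = 12/11
14 + 1/(12/11) = 14 + 11/12 = 179/12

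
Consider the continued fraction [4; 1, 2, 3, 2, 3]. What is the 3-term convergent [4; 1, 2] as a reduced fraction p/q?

Starting at the tail and folding back:
Start with 2.
1 + 1/(2/1) = 1 + 1/2 = 3/2
4 + 1/(3/2) = 4 + 2/3 = 14/3

14/3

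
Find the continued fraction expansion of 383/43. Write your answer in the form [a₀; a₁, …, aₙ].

Apply division with remainder until the remainder is 0:
⌊383/43⌋ = 8, remainder 39
⌊43/39⌋ = 1, remainder 4
⌊39/4⌋ = 9, remainder 3
⌊4/3⌋ = 1, remainder 1
⌊3/1⌋ = 3, remainder 0

[8; 1, 9, 1, 3]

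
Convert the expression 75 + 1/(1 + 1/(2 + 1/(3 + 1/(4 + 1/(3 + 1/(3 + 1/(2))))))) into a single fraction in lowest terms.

Work from the innermost term outward:
Start with 2.
3 + 1/(2/1) = 3 + 1/2 = 7/2
3 + 1/(7/2) = 3 + 2/7 = 23/7
4 + 1/(23/7) = 4 + 7/23 = 99/23
3 + 1/(99/23) = 3 + 23/99 = 320/99
2 + 1/(320/99) = 2 + 99/320 = 739/320
1 + 1/(739/320) = 1 + 320/739 = 1059/739
75 + 1/(1059/739) = 75 + 739/1059 = 80164/1059

80164/1059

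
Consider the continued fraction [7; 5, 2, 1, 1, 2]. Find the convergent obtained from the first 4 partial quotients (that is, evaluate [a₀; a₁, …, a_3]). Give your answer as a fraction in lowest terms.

115/16

Compute successive convergents:
a_0 = 7: 7/1
a_1 = 5: 36/5
a_2 = 2: 79/11
a_3 = 1: 115/16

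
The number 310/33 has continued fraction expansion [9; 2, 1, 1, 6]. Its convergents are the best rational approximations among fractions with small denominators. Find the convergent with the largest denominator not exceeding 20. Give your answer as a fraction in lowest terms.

47/5

a_0 = 9: 9/1  (≤ bound)
a_1 = 2: 19/2  (≤ bound)
a_2 = 1: 28/3  (≤ bound)
a_3 = 1: 47/5  (≤ bound)
a_4 = 6: 310/33  (> 20, stop)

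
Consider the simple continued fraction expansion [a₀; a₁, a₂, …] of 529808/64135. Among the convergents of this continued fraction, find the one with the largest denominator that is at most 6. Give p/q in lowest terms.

33/4

a_0 = 8: 8/1  (≤ bound)
a_1 = 3: 25/3  (≤ bound)
a_2 = 1: 33/4  (≤ bound)
a_3 = 5: 190/23  (> 6, stop)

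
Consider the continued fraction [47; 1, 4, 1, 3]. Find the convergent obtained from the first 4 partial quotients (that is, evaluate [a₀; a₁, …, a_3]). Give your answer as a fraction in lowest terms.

287/6

Start with 1.
4 + 1/(1/1) = 4 + 1/1 = 5/1
1 + 1/(5/1) = 1 + 1/5 = 6/5
47 + 1/(6/5) = 47 + 5/6 = 287/6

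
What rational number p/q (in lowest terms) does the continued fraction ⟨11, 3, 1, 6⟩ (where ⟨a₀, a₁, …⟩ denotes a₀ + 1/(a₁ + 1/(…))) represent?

304/27

Compute successive convergents:
a_0 = 11: 11/1
a_1 = 3: 34/3
a_2 = 1: 45/4
a_3 = 6: 304/27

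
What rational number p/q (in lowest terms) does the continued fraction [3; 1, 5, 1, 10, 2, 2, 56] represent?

85677/22223

a_0 = 3: 3/1
a_1 = 1: 4/1
a_2 = 5: 23/6
a_3 = 1: 27/7
a_4 = 10: 293/76
a_5 = 2: 613/159
a_6 = 2: 1519/394
a_7 = 56: 85677/22223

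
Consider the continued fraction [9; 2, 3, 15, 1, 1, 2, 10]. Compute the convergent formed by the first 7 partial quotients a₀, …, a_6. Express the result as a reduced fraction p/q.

5243/556

Compute successive convergents:
a_0 = 9: 9/1
a_1 = 2: 19/2
a_2 = 3: 66/7
a_3 = 15: 1009/107
a_4 = 1: 1075/114
a_5 = 1: 2084/221
a_6 = 2: 5243/556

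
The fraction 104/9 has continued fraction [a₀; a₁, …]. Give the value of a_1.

1

104 = 11·9 + 5, so a_0 = 11
9 = 1·5 + 4, so a_1 = 1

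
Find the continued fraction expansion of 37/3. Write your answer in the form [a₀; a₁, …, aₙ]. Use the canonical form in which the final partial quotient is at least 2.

⌊37/3⌋ = 12, remainder 1
⌊3/1⌋ = 3, remainder 0

[12; 3]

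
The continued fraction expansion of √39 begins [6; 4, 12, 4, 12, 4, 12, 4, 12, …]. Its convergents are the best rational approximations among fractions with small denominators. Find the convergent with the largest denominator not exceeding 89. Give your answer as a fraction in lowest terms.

306/49

a_0 = 6: 6/1  (≤ bound)
a_1 = 4: 25/4  (≤ bound)
a_2 = 12: 306/49  (≤ bound)
a_3 = 4: 1249/200  (> 89, stop)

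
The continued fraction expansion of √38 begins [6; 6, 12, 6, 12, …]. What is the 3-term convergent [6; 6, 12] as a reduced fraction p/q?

a_0 = 6: 6/1
a_1 = 6: 37/6
a_2 = 12: 450/73

450/73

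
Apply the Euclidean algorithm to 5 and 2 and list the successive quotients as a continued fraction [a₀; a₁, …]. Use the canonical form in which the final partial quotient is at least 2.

[2; 2]

Repeatedly divide and take the remainder:
⌊5/2⌋ = 2, remainder 1
⌊2/1⌋ = 2, remainder 0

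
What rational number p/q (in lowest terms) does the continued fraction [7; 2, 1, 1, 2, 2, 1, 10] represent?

3479/471

Start with 10.
1 + 1/(10/1) = 1 + 1/10 = 11/10
2 + 1/(11/10) = 2 + 10/11 = 32/11
2 + 1/(32/11) = 2 + 11/32 = 75/32
1 + 1/(75/32) = 1 + 32/75 = 107/75
1 + 1/(107/75) = 1 + 75/107 = 182/107
2 + 1/(182/107) = 2 + 107/182 = 471/182
7 + 1/(471/182) = 7 + 182/471 = 3479/471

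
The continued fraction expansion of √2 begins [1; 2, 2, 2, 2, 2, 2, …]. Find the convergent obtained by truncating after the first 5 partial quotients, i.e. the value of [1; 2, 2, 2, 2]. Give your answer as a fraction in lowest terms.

a_0 = 1: 1/1
a_1 = 2: 3/2
a_2 = 2: 7/5
a_3 = 2: 17/12
a_4 = 2: 41/29

41/29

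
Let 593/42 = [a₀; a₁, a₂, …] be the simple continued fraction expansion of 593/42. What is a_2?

Repeatedly divide and take the remainder:
593 ÷ 42 → quotient 14, remainder 5
42 ÷ 5 → quotient 8, remainder 2
5 ÷ 2 → quotient 2, remainder 1

2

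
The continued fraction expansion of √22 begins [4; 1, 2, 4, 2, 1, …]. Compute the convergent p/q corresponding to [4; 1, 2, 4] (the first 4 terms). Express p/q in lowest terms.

61/13

Start with 4.
2 + 1/(4/1) = 2 + 1/4 = 9/4
1 + 1/(9/4) = 1 + 4/9 = 13/9
4 + 1/(13/9) = 4 + 9/13 = 61/13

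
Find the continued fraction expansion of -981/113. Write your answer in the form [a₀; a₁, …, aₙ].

[-9; 3, 7, 5]

Run the Euclidean algorithm, recording each quotient:
-981 = -9·113 + 36, so a_0 = -9
113 = 3·36 + 5, so a_1 = 3
36 = 7·5 + 1, so a_2 = 7
5 = 5·1 + 0, so a_3 = 5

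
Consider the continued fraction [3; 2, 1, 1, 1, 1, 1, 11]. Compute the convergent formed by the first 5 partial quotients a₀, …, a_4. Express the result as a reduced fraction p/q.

Start with 1.
1 + 1/(1/1) = 1 + 1/1 = 2/1
1 + 1/(2/1) = 1 + 1/2 = 3/2
2 + 1/(3/2) = 2 + 2/3 = 8/3
3 + 1/(8/3) = 3 + 3/8 = 27/8

27/8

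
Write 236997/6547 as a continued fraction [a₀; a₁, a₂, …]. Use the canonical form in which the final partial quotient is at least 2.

236997 ÷ 6547 → quotient 36, remainder 1305
6547 ÷ 1305 → quotient 5, remainder 22
1305 ÷ 22 → quotient 59, remainder 7
22 ÷ 7 → quotient 3, remainder 1
7 ÷ 1 → quotient 7, remainder 0

[36; 5, 59, 3, 7]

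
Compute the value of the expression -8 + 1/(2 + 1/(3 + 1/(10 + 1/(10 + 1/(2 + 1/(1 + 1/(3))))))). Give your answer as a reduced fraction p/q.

-62713/8285

Start with 3.
1 + 1/(3/1) = 1 + 1/3 = 4/3
2 + 1/(4/3) = 2 + 3/4 = 11/4
10 + 1/(11/4) = 10 + 4/11 = 114/11
10 + 1/(114/11) = 10 + 11/114 = 1151/114
3 + 1/(1151/114) = 3 + 114/1151 = 3567/1151
2 + 1/(3567/1151) = 2 + 1151/3567 = 8285/3567
-8 + 1/(8285/3567) = -8 + 3567/8285 = -62713/8285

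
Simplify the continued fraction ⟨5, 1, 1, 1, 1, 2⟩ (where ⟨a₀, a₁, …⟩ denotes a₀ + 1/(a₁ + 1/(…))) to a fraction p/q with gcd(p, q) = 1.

73/13

Start with 2.
1 + 1/(2/1) = 1 + 1/2 = 3/2
1 + 1/(3/2) = 1 + 2/3 = 5/3
1 + 1/(5/3) = 1 + 3/5 = 8/5
1 + 1/(8/5) = 1 + 5/8 = 13/8
5 + 1/(13/8) = 5 + 8/13 = 73/13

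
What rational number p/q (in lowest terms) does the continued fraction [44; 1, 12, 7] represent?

Compute successive convergents:
a_0 = 44: 44/1
a_1 = 1: 45/1
a_2 = 12: 584/13
a_3 = 7: 4133/92

4133/92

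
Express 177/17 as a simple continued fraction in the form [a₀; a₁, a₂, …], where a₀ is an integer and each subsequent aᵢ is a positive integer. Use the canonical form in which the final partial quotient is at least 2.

[10; 2, 2, 3]

177 = 10·17 + 7, so a_0 = 10
17 = 2·7 + 3, so a_1 = 2
7 = 2·3 + 1, so a_2 = 2
3 = 3·1 + 0, so a_3 = 3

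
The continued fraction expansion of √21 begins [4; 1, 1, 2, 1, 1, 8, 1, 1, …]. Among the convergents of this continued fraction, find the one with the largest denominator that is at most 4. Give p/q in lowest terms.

9/2

List convergents until the denominator exceeds the bound:
a_0 = 4: 4/1  (≤ bound)
a_1 = 1: 5/1  (≤ bound)
a_2 = 1: 9/2  (≤ bound)
a_3 = 2: 23/5  (> 4, stop)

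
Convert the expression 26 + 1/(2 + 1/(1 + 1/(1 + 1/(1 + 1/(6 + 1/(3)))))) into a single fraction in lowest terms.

a_0 = 26: 26/1
a_1 = 2: 53/2
a_2 = 1: 79/3
a_3 = 1: 132/5
a_4 = 1: 211/8
a_5 = 6: 1398/53
a_6 = 3: 4405/167

4405/167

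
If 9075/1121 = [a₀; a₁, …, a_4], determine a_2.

9075 ÷ 1121 → quotient 8, remainder 107
1121 ÷ 107 → quotient 10, remainder 51
107 ÷ 51 → quotient 2, remainder 5

2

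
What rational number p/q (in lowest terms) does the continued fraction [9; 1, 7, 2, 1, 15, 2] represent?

7993/809

Build up convergents one term at a time:
a_0 = 9: 9/1
a_1 = 1: 10/1
a_2 = 7: 79/8
a_3 = 2: 168/17
a_4 = 1: 247/25
a_5 = 15: 3873/392
a_6 = 2: 7993/809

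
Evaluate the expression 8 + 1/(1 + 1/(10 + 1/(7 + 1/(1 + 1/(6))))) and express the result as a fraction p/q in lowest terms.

5453/612

Start with 6.
1 + 1/(6/1) = 1 + 1/6 = 7/6
7 + 1/(7/6) = 7 + 6/7 = 55/7
10 + 1/(55/7) = 10 + 7/55 = 557/55
1 + 1/(557/55) = 1 + 55/557 = 612/557
8 + 1/(612/557) = 8 + 557/612 = 5453/612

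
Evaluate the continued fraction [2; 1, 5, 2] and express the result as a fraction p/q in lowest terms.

37/13

a_0 = 2: 2/1
a_1 = 1: 3/1
a_2 = 5: 17/6
a_3 = 2: 37/13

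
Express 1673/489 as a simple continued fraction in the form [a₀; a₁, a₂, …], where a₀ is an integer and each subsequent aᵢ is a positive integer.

[3; 2, 2, 1, 2, 12, 2]

1673 ÷ 489 → quotient 3, remainder 206
489 ÷ 206 → quotient 2, remainder 77
206 ÷ 77 → quotient 2, remainder 52
77 ÷ 52 → quotient 1, remainder 25
52 ÷ 25 → quotient 2, remainder 2
25 ÷ 2 → quotient 12, remainder 1
2 ÷ 1 → quotient 2, remainder 0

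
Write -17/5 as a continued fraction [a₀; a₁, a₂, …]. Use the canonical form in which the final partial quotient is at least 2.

-17 ÷ 5 → quotient -4, remainder 3
5 ÷ 3 → quotient 1, remainder 2
3 ÷ 2 → quotient 1, remainder 1
2 ÷ 1 → quotient 2, remainder 0

[-4; 1, 1, 2]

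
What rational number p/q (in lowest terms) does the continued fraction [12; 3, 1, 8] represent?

429/35

a_0 = 12: 12/1
a_1 = 3: 37/3
a_2 = 1: 49/4
a_3 = 8: 429/35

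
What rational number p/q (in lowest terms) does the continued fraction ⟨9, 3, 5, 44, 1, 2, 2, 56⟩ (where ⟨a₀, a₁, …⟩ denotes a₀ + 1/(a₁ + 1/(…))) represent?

2642698/283777

Compute successive convergents:
a_0 = 9: 9/1
a_1 = 3: 28/3
a_2 = 5: 149/16
a_3 = 44: 6584/707
a_4 = 1: 6733/723
a_5 = 2: 20050/2153
a_6 = 2: 46833/5029
a_7 = 56: 2642698/283777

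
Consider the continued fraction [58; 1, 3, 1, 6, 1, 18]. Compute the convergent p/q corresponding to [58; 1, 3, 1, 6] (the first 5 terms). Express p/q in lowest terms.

1999/34

a_0 = 58: 58/1
a_1 = 1: 59/1
a_2 = 3: 235/4
a_3 = 1: 294/5
a_4 = 6: 1999/34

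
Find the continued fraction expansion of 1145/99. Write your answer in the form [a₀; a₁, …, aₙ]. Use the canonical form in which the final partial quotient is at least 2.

[11; 1, 1, 3, 3, 4]

Apply division with remainder until the remainder is 0:
1145 = 11·99 + 56, so a_0 = 11
99 = 1·56 + 43, so a_1 = 1
56 = 1·43 + 13, so a_2 = 1
43 = 3·13 + 4, so a_3 = 3
13 = 3·4 + 1, so a_4 = 3
4 = 4·1 + 0, so a_5 = 4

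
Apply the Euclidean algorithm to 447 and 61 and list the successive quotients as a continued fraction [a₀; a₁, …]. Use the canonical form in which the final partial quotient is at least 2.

Apply division with remainder until the remainder is 0:
⌊447/61⌋ = 7, remainder 20
⌊61/20⌋ = 3, remainder 1
⌊20/1⌋ = 20, remainder 0

[7; 3, 20]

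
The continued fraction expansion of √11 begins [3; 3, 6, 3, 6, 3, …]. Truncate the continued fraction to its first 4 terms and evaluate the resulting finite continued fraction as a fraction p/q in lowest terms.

Compute successive convergents:
a_0 = 3: 3/1
a_1 = 3: 10/3
a_2 = 6: 63/19
a_3 = 3: 199/60

199/60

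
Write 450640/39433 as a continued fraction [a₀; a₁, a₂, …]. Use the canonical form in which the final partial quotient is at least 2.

Apply division with remainder until the remainder is 0:
⌊450640/39433⌋ = 11, remainder 16877
⌊39433/16877⌋ = 2, remainder 5679
⌊16877/5679⌋ = 2, remainder 5519
⌊5679/5519⌋ = 1, remainder 160
⌊5519/160⌋ = 34, remainder 79
⌊160/79⌋ = 2, remainder 2
⌊79/2⌋ = 39, remainder 1
⌊2/1⌋ = 2, remainder 0

[11; 2, 2, 1, 34, 2, 39, 2]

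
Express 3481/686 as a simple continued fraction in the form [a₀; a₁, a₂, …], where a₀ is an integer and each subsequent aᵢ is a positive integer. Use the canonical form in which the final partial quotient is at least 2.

Run the Euclidean algorithm, recording each quotient:
3481 = 5·686 + 51, so a_0 = 5
686 = 13·51 + 23, so a_1 = 13
51 = 2·23 + 5, so a_2 = 2
23 = 4·5 + 3, so a_3 = 4
5 = 1·3 + 2, so a_4 = 1
3 = 1·2 + 1, so a_5 = 1
2 = 2·1 + 0, so a_6 = 2

[5; 13, 2, 4, 1, 1, 2]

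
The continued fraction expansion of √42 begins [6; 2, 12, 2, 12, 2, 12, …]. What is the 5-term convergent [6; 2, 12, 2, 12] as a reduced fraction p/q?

4206/649

Collapse the nested fraction from the inside out:
Start with 12.
2 + 1/(12/1) = 2 + 1/12 = 25/12
12 + 1/(25/12) = 12 + 12/25 = 312/25
2 + 1/(312/25) = 2 + 25/312 = 649/312
6 + 1/(649/312) = 6 + 312/649 = 4206/649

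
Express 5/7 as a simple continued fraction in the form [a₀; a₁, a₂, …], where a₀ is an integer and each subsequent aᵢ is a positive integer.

[0; 1, 2, 2]

Run the Euclidean algorithm, recording each quotient:
5 ÷ 7 → quotient 0, remainder 5
7 ÷ 5 → quotient 1, remainder 2
5 ÷ 2 → quotient 2, remainder 1
2 ÷ 1 → quotient 2, remainder 0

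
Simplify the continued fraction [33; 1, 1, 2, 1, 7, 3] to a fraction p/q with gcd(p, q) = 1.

5674/169

Use the convergent recurrence hₖ = aₖ·hₖ₋₁ + hₖ₋₂ (and likewise for the denominators kₖ):
a_0 = 33: 33/1
a_1 = 1: 34/1
a_2 = 1: 67/2
a_3 = 2: 168/5
a_4 = 1: 235/7
a_5 = 7: 1813/54
a_6 = 3: 5674/169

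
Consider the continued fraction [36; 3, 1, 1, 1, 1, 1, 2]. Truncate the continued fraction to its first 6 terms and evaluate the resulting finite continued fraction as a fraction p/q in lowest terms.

653/18

Start with 1.
1 + 1/(1/1) = 1 + 1/1 = 2/1
1 + 1/(2/1) = 1 + 1/2 = 3/2
1 + 1/(3/2) = 1 + 2/3 = 5/3
3 + 1/(5/3) = 3 + 3/5 = 18/5
36 + 1/(18/5) = 36 + 5/18 = 653/18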